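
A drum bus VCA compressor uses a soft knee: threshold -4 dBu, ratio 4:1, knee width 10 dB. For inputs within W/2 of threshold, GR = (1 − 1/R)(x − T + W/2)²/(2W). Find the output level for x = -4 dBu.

-4.9375 dBu

x − T + W/2 = -4 − (-4) + 5 = 5.
GR = (1 − 1/4) × 5² / 20 = 0.75 × 25 / 20 = 0.9375 dB.
Output = -4 − 0.9375 = -4.9375 dBu.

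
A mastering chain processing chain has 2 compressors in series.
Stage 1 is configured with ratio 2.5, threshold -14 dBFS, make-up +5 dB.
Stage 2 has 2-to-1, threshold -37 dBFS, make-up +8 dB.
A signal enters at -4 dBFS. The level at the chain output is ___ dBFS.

Stage 1: overshoot 10 dB → 10/2.5 = 4 dB → -10 dBFS; +5 dB make-up → -5 dBFS.
Stage 2: 32 dB above -37 dBFS, reduced 2:1 to 16 dB above → -21 dBFS; +8 dB make-up → -13 dBFS.

-13 dBFS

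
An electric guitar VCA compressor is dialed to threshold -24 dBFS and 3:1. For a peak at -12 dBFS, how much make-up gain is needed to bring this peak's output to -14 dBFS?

6 dB

Without make-up, output = threshold + overshoot/3 = -24 + 4 = -20 dBFS.
Gap to target: 6 dB.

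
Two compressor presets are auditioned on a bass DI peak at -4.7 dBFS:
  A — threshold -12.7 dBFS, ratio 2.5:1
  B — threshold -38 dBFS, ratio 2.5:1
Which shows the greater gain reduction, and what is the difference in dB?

A: overshoot 8 dB → output overshoot 3.2 dB → GR 4.8 dB.
B: overshoot 33.3 dB → output overshoot 13.32 dB → GR 19.98 dB.
B reduces 15.18 dB more.

B, by 15.18 dB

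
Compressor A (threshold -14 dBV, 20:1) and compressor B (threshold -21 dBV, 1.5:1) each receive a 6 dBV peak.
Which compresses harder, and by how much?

A: GR = 20 − 20/20 = 19 dB.
B: GR = 27 − 27/1.5 = 9 dB.
A reduces 10 dB more.

A, by 10 dB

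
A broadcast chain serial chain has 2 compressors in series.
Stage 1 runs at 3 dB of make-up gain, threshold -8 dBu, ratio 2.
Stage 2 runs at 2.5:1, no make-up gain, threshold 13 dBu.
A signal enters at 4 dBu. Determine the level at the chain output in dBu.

Stage 1: overshoot 12 dB → 12/2 = 6 dB → -2 dBu; +3 dB make-up → 1 dBu.
Stage 2: 1 dBu ≤ 13 dBu, so stage 2 doesn't engage; output 1 dBu.

1 dBu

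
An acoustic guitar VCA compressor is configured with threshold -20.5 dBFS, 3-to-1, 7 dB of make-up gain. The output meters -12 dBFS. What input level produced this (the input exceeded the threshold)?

-16 dBFS

Remove make-up: -12 − 7 = -19 dBFS.
The compressed level sits -19 − (-20.5) = 1.5 dB over threshold.
Before 3:1 compression the overshoot was 1.5 × 3 = 4.5 dB, so input = -20.5 + 4.5 = -16 dBFS.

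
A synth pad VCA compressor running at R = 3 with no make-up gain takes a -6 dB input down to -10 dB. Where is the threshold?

Let T be the threshold. Output overshoot = (input overshoot)/R, so -10 − T = (-6 − T)/3.
3·(-10 − T) = -6 − T → 2·T = -30 − (-6) = -24.
T = -24/2 = -12 dB.

-12 dB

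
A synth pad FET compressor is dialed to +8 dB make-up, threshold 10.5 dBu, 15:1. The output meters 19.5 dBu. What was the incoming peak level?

Before make-up, the level was 19.5 − 8 = 11.5 dBu.
Post-compression overshoot = 11.5 − 10.5 = 1 dB.
Undo the ratio: input overshoot = 1 × 15 = 15 dB, giving input = 25.5 dBu.

25.5 dBu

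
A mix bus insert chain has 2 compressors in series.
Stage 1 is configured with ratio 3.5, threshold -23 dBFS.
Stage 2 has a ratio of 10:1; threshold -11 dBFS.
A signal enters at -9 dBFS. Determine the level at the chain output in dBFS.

Stage 1: overshoot 14 dB → 14/3.5 = 4 dB → -19 dBFS.
Stage 2: below threshold (-19 ≤ -11); passes unchanged; output -19 dBFS.

-19 dBFS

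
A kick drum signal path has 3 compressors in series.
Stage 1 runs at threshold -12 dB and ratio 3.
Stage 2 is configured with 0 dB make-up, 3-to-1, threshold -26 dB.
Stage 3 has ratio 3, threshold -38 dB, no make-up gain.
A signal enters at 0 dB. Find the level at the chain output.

Stage 1: overshoot 12 dB → 12/3 = 4 dB → -8 dB.
Stage 2: 18 dB above -26 dB, reduced 3:1 to 6 dB above → -20 dB.
Stage 3: overshoot 18 dB → 18/3 = 6 dB → -32 dB.

-32 dB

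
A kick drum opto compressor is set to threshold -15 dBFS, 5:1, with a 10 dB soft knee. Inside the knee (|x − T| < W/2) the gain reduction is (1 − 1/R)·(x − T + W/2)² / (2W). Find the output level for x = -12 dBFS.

x − T + W/2 = -12 − (-15) + 5 = 8.
GR = (1 − 1/5) × 8² / 20 = 0.8 × 64 / 20 = 2.56 dB.
Output = -12 − 2.56 = -14.56 dBFS.

-14.56 dBFS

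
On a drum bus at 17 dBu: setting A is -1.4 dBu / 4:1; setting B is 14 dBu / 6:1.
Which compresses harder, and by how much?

A: GR = 18.4 − 18.4/4 = 13.8 dB.
B: GR = 3 − 3/6 = 2.5 dB.
A applies 11.3 dB more gain reduction.

A, by 11.3 dB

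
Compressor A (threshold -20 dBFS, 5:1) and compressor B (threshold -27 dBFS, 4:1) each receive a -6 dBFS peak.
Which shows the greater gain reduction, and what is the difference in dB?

B, by 4.55 dB

A: 14 dB over, compressed to 2.8 dB over, so 11.2 dB of GR.
B: 21 dB over, compressed to 5.25 dB over, so 15.75 dB of GR.
B reduces 4.55 dB more.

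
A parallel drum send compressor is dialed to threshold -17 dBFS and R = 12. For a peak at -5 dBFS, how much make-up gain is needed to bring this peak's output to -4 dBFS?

12 dB

The peak compresses to -17 + 12/12 = -16 dBFS.
To reach -4 dBFS requires -4 − (-16) = 12 dB of make-up.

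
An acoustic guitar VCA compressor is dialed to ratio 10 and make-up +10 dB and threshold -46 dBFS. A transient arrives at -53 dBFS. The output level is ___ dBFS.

-53 dBFS is 7 dB below the -46 dBFS threshold, so no gain reduction is applied.
Make-up gain adds 10 dB: -53 + 10 = -43 dBFS.

-43 dBFS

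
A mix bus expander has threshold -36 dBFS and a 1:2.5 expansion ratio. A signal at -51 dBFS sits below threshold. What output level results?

The input is 15 dB below the -36 dBFS threshold.
A 1:2.5 expander multiplies undershoot by 2.5: 15 × 2.5 = 37.5 dB below threshold.
Output = -36 − 37.5 = -73.5 dBFS.

-73.5 dBFS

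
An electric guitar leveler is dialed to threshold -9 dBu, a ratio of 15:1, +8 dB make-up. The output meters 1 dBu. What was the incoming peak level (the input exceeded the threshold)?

Remove make-up: 1 − 8 = -7 dBu.
Post-compression overshoot = -7 − (-9) = 2 dB.
Before 15:1 compression the overshoot was 2 × 15 = 30 dB, so input = -9 + 30 = 21 dBu.

21 dBu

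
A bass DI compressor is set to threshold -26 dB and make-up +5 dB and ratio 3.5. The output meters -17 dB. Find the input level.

-12 dB

Remove make-up: -17 − 5 = -22 dB.
That's 4 dB above the -26 dB threshold.
Input overshoot = R × output overshoot = 14 dB → input = -26 + 14 = -12 dB.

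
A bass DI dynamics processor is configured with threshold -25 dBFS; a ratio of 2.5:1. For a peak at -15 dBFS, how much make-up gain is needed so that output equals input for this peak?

6 dB

The peak compresses to -25 + 10/2.5 = -21 dBFS.
To reach -15 dBFS requires -15 − (-21) = 6 dB of make-up.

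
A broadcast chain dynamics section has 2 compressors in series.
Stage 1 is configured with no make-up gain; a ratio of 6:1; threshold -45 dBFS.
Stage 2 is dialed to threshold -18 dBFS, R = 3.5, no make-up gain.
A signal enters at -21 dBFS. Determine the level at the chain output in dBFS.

Stage 1: 24 dB above -45 dBFS, reduced 6:1 to 4 dB above → -41 dBFS.
Stage 2: -41 dBFS ≤ -18 dBFS, so stage 2 doesn't engage; output -41 dBFS.

-41 dBFS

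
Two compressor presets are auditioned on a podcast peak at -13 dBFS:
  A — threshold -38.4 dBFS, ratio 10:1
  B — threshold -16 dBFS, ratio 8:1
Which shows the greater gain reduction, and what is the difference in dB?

A: 25.4 dB over, compressed to 2.54 dB over, so 22.86 dB of GR.
B: 3 dB over, compressed to 0.375 dB over, so 2.625 dB of GR.
A applies 20.235 dB more gain reduction.

A, by 20.235 dB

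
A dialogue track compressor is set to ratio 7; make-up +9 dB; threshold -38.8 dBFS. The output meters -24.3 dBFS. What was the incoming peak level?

Before make-up, the level was -24.3 − 9 = -33.3 dBFS.
Post-compression overshoot = -33.3 − (-38.8) = 5.5 dB.
Before 7:1 compression the overshoot was 5.5 × 7 = 38.5 dB, so input = -38.8 + 38.5 = -0.3 dBFS.

-0.3 dBFS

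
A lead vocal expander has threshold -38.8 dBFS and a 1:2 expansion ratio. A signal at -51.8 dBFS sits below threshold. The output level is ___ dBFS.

-64.8 dBFS

Below threshold, a 1:2 expander applies gain = (2−1)×(T − x) of attenuation.
(2−1) × 13 = 13 dB, so output = -51.8 − 13 = -64.8 dBFS.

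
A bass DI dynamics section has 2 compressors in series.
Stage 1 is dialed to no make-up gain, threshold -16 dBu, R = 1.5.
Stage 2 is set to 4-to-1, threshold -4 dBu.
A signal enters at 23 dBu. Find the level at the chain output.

Stage 1: 23 dBu is 39 dB over -16 dBu; at 1.5:1 that becomes 26 dB over, giving 10 dBu.
Stage 2: 14 dB above -4 dBu, reduced 4:1 to 3.5 dB above → -0.5 dBu.

-0.5 dBu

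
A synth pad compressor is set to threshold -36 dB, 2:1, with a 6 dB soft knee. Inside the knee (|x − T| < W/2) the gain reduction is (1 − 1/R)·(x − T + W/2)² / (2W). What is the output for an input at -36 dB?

-36.375 dB

x − T + W/2 = -36 − (-36) + 3 = 3.
GR = (1 − 1/2) × 3² / 12 = 0.5 × 9 / 12 = 0.375 dB.
Output = -36 − 0.375 = -36.375 dB.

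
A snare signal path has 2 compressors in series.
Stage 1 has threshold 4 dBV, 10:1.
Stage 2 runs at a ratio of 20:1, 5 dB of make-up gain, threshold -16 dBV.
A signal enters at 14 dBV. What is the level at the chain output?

Stage 1: 14 dBV is 10 dB over 4 dBV; at 10:1 that becomes 1 dB over, giving 5 dBV.
Stage 2: 5 dBV is 21 dB over -16 dBV; at 20:1 that becomes 1.05 dB over, giving -14.95 dBV; +5 dB make-up → -9.95 dBV.

-9.95 dBV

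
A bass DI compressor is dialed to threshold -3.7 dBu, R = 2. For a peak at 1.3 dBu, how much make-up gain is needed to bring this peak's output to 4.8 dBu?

6 dB

Without make-up, output = threshold + overshoot/2 = -3.7 + 2.5 = -1.2 dBu.
Gap to target: 6 dB.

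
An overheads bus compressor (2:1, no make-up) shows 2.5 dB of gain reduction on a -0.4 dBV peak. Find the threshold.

-5.4 dBV

Let T be the threshold. Output overshoot = (input overshoot)/R, so -2.9 − T = (-0.4 − T)/2.
2·(-2.9 − T) = -0.4 − T → 1·T = -5.8 − (-0.4) = -5.4.
T = -5.4/1 = -5.4 dBV.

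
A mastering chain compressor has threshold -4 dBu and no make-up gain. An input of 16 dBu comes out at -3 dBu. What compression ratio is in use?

20:1

Input overshoot = 16 − (-4) = 20 dB; output overshoot = -3 − (-4) = 1 dB.
Ratio = 20 / 1 = 20.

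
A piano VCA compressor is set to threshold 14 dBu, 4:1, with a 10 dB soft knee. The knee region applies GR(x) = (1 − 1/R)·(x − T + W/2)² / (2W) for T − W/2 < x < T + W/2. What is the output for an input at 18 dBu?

14.9625 dBu

x − T + W/2 = 18 − 14 + 5 = 9.
GR = (1 − 1/4) × 9² / 20 = 0.75 × 81 / 20 = 3.0375 dB.
Output = 18 − 3.0375 = 14.9625 dBu.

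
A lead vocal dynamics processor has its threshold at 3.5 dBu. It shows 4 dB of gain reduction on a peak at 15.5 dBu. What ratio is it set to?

Input overshoot = 15.5 − 3.5 = 12 dB.
Output overshoot = 12 − 4 = 8 dB.
Ratio = input overshoot / output overshoot = 12 / 8 = 1.5.

1.5:1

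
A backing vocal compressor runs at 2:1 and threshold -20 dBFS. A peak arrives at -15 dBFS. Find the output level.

Overshoot: -15 − (-20) = 5 dB.
At 2:1 the overshoot is divided by 2, leaving 2.5 dB above threshold.
Output = -20 + 2.5 = -17.5 dBFS.

-17.5 dBFS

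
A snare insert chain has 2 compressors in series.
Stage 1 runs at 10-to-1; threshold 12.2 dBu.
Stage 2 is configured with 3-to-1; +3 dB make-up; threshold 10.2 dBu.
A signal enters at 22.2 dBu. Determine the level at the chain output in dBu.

14.2 dBu

Stage 1: 10 dB above 12.2 dBu, reduced 10:1 to 1 dB above → 13.2 dBu.
Stage 2: 3 dB above 10.2 dBu, reduced 3:1 to 1 dB above → 11.2 dBu; +3 dB make-up → 14.2 dBu.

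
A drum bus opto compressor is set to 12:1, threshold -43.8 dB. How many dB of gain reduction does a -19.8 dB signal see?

22 dB

The signal is 24 dB above threshold.
A 12:1 ratio leaves 2 dB of that excess.
GR = overshoot in − overshoot out = 24 − 2 = 22 dB.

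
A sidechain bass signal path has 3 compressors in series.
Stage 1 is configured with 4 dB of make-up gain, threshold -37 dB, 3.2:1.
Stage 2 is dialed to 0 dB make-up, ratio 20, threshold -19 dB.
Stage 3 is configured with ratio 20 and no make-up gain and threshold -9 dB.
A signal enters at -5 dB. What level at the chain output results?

-23 dB

Stage 1: -5 dB is 32 dB over -37 dB; at 3.2:1 that becomes 10 dB over, giving -27 dB; +4 dB make-up → -23 dB.
Stage 2: below threshold (-23 ≤ -19); passes unchanged; output -23 dB.
Stage 3: -23 dB ≤ -9 dB, so stage 3 doesn't engage; output -23 dB.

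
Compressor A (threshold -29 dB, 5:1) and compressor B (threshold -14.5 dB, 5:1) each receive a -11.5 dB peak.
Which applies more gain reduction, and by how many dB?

A, by 11.6 dB

A: 17.5 dB over, compressed to 3.5 dB over, so 14 dB of GR.
B: 3 dB over, compressed to 0.6 dB over, so 2.4 dB of GR.
Difference: 11.6 dB in favour of A.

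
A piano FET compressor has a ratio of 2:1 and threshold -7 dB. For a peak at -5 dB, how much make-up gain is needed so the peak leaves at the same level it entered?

The peak compresses to -7 + 2/2 = -6 dB.
To reach -5 dB requires -5 − (-6) = 1 dB of make-up.

1 dB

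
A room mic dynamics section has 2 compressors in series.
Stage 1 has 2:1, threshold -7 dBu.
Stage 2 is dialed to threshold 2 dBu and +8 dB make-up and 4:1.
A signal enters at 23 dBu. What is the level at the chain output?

11.5 dBu

Stage 1: 23 dBu is 30 dB over -7 dBu; at 2:1 that becomes 15 dB over, giving 8 dBu.
Stage 2: 6 dB above 2 dBu, reduced 4:1 to 1.5 dB above → 3.5 dBu; +8 dB make-up → 11.5 dBu.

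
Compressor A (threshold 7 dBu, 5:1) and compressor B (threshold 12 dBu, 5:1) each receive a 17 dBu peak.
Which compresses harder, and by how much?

A, by 4 dB

A: 10 dB over, compressed to 2 dB over, so 8 dB of GR.
B: 5 dB over, compressed to 1 dB over, so 4 dB of GR.
Difference: 4 dB in favour of A.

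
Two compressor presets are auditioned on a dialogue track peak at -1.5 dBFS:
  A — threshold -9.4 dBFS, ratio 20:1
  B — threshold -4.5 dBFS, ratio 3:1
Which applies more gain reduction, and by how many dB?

A: GR = 7.9 − 7.9/20 = 7.505 dB.
B: GR = 3 − 3/3 = 2 dB.
Difference: 5.505 dB in favour of A.

A, by 5.505 dB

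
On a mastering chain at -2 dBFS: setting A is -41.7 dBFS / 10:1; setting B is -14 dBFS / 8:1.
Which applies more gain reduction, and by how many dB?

A: GR = 39.7 − 39.7/10 = 35.73 dB.
B: GR = 12 − 12/8 = 10.5 dB.
Difference: 25.23 dB in favour of A.

A, by 25.23 dB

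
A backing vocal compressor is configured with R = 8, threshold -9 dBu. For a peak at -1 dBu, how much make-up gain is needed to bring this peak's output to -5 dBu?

Without make-up, output = threshold + overshoot/8 = -9 + 1 = -8 dBu.
Gap to target: 3 dB.

3 dB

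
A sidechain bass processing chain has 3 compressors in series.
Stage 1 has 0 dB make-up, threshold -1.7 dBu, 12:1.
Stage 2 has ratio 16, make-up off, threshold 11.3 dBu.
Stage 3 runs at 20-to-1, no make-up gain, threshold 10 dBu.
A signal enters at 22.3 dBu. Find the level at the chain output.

Stage 1: overshoot 24 dB → 24/12 = 2 dB → 0.3 dBu.
Stage 2: below threshold (0.3 ≤ 11.3); passes unchanged; output 0.3 dBu.
Stage 3: 0.3 dBu ≤ 10 dBu, so stage 3 doesn't engage; output 0.3 dBu.

0.3 dBu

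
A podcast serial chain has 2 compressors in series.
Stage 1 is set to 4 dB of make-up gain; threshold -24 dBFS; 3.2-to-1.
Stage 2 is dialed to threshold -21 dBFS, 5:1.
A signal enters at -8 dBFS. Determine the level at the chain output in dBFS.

Stage 1: overshoot 16 dB → 16/3.2 = 5 dB → -19 dBFS; +4 dB make-up → -15 dBFS.
Stage 2: -15 dBFS is 6 dB over -21 dBFS; at 5:1 that becomes 1.2 dB over, giving -19.8 dBFS.

-19.8 dBFS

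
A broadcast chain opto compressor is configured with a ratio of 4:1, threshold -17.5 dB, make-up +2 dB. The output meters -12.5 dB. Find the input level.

-5.5 dB

Remove make-up: -12.5 − 2 = -14.5 dB.
That's 3 dB above the -17.5 dB threshold.
Input overshoot = R × output overshoot = 12 dB → input = -17.5 + 12 = -5.5 dB.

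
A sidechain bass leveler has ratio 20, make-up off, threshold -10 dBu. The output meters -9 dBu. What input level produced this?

10 dBu

That's 1 dB above the -10 dBu threshold.
Before 20:1 compression the overshoot was 1 × 20 = 20 dB, so input = -10 + 20 = 10 dBu.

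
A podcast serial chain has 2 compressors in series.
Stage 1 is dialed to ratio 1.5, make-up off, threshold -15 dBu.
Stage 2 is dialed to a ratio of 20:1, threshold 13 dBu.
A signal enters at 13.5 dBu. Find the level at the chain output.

4 dBu

Stage 1: 13.5 dBu is 28.5 dB over -15 dBu; at 1.5:1 that becomes 19 dB over, giving 4 dBu.
Stage 2: 4 dBu is at or below the 13 dBu threshold — no compression; output 4 dBu.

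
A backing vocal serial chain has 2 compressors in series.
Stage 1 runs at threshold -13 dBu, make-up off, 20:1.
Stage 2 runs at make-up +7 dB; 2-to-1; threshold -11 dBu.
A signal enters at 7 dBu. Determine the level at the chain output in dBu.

-5 dBu

Stage 1: overshoot 20 dB → 20/20 = 1 dB → -12 dBu.
Stage 2: -12 dBu is at or below the -11 dBu threshold — no compression; make-up brings it to -5 dBu.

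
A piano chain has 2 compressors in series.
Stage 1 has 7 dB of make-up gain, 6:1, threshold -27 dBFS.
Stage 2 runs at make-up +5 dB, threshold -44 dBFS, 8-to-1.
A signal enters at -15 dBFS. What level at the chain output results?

-35.75 dBFS

Stage 1: overshoot 12 dB → 12/6 = 2 dB → -25 dBFS; +7 dB make-up → -18 dBFS.
Stage 2: -18 dBFS is 26 dB over -44 dBFS; at 8:1 that becomes 3.25 dB over, giving -40.75 dBFS; +5 dB make-up → -35.75 dBFS.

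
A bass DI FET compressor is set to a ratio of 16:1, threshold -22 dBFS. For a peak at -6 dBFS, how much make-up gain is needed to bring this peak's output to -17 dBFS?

4 dB

The peak compresses to -22 + 16/16 = -21 dBFS.
To reach -17 dBFS requires -17 − (-21) = 4 dB of make-up.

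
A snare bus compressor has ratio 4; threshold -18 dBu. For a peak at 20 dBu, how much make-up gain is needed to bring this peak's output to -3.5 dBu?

The peak compresses to -18 + 38/4 = -8.5 dBu.
To reach -3.5 dBu requires -3.5 − (-8.5) = 5 dB of make-up.

5 dB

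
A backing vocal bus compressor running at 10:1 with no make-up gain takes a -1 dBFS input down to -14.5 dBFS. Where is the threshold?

-16 dBFS

Gain reduction = -1 − (-14.5) = 13.5 dB; output overshoot = GR / (R − 1) = 13.5 / 9 = 1.5 dB.
Threshold = output − output overshoot = -14.5 − 1.5 = -16 dBFS.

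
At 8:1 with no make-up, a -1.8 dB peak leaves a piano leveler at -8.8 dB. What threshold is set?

Let T be the threshold. Output overshoot = (input overshoot)/R, so -8.8 − T = (-1.8 − T)/8.
8·(-8.8 − T) = -1.8 − T → 7·T = -70.4 − (-1.8) = -68.6.
T = -68.6/7 = -9.8 dB.

-9.8 dB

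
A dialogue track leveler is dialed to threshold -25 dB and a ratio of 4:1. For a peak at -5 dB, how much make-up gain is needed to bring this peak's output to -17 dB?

Overshoot 20 dB → 20/4 = 5 dB after compression, so the compressed level is -25 + 5 = -20 dB.
Make-up = target − compressed = -17 − (-20) = 3 dB.

3 dB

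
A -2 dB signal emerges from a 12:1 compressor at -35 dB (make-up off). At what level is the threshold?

Input is 36 dB above T (since output overshoot × R = input overshoot: (-35 − T)·12 = -2 − T gives T = -38 dB).
Check: -38 + (-2 − (-38))/12 = -38 + 3 = -35 dB. ✓

-38 dB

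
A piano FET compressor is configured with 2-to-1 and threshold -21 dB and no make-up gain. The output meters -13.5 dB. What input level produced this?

-6 dB

Post-compression overshoot = -13.5 − (-21) = 7.5 dB.
Input overshoot = R × output overshoot = 15 dB → input = -21 + 15 = -6 dB.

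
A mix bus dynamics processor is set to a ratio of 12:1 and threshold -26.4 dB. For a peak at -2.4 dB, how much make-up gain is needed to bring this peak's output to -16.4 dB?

8 dB

Overshoot 24 dB → 24/12 = 2 dB after compression, so the compressed level is -26.4 + 2 = -24.4 dB.
Make-up = target − compressed = -16.4 − (-24.4) = 8 dB.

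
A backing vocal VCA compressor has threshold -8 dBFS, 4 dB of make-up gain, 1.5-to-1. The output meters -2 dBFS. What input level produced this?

-5 dBFS

Stripping the +4 dB make-up gives -6 dBFS at the gain stage.
The compressed level sits -6 − (-8) = 2 dB over threshold.
Before 1.5:1 compression the overshoot was 2 × 1.5 = 3 dB, so input = -8 + 3 = -5 dBFS.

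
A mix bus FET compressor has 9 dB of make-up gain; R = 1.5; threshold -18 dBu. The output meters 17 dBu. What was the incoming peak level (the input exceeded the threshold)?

21 dBu

Before make-up, the level was 17 − 9 = 8 dBu.
That's 26 dB above the -18 dBu threshold.
Before 1.5:1 compression the overshoot was 26 × 1.5 = 39 dB, so input = -18 + 39 = 21 dBu.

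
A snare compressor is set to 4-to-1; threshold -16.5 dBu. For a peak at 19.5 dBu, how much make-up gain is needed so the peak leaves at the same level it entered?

The peak compresses to -16.5 + 36/4 = -7.5 dBu.
To reach 19.5 dBu requires 19.5 − (-7.5) = 27 dB of make-up.

27 dB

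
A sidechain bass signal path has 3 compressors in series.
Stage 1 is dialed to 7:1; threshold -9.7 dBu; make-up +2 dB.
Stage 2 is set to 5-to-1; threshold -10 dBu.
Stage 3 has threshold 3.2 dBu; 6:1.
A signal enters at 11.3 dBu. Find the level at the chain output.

Stage 1: 21 dB above -9.7 dBu, reduced 7:1 to 3 dB above → -6.7 dBu; +2 dB make-up → -4.7 dBu.
Stage 2: -4.7 dBu is 5.3 dB over -10 dBu; at 5:1 that becomes 1.06 dB over, giving -8.94 dBu.
Stage 3: -8.94 dBu is at or below the 3.2 dBu threshold — no compression; output -8.94 dBu.

-8.94 dBu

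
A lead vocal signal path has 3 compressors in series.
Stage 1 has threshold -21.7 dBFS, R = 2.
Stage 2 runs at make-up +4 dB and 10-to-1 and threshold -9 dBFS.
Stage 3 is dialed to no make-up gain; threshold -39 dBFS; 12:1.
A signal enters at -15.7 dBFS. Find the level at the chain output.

Stage 1: 6 dB above -21.7 dBFS, reduced 2:1 to 3 dB above → -18.7 dBFS.
Stage 2: -18.7 dBFS ≤ -9 dBFS, so stage 2 doesn't engage; make-up brings it to -14.7 dBFS.
Stage 3: 24.3 dB above -39 dBFS, reduced 12:1 to 2.025 dB above → -36.975 dBFS.

-36.975 dBFS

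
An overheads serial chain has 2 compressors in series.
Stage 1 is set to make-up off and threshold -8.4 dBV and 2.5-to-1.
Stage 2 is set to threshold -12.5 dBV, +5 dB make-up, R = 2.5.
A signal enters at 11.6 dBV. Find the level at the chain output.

-2.66 dBV

Stage 1: 20 dB above -8.4 dBV, reduced 2.5:1 to 8 dB above → -0.4 dBV.
Stage 2: 12.1 dB above -12.5 dBV, reduced 2.5:1 to 4.84 dB above → -7.66 dBV; +5 dB make-up → -2.66 dBV.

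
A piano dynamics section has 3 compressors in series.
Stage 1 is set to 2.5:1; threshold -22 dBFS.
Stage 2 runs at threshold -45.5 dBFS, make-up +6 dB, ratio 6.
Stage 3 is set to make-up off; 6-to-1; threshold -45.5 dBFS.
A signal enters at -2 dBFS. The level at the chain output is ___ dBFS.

Stage 1: -2 dBFS is 20 dB over -22 dBFS; at 2.5:1 that becomes 8 dB over, giving -14 dBFS.
Stage 2: 31.5 dB above -45.5 dBFS, reduced 6:1 to 5.25 dB above → -40.25 dBFS; +6 dB make-up → -34.25 dBFS.
Stage 3: overshoot 11.25 dB → 11.25/6 = 1.875 dB → -43.625 dBFS.

-43.625 dBFS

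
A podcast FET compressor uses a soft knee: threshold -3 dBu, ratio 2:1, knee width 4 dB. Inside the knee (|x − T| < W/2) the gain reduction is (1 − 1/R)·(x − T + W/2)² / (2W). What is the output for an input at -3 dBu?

-3.25 dBu

x − T + W/2 = -3 − (-3) + 2 = 2.
GR = (1 − 1/2) × 2² / 8 = 0.5 × 4 / 8 = 0.25 dB.
Output = -3 − 0.25 = -3.25 dBu.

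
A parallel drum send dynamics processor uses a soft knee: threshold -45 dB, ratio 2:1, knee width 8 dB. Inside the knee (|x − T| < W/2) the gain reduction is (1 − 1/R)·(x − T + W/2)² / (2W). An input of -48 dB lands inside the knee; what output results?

x − T + W/2 = -48 − (-45) + 4 = 1.
GR = (1 − 1/2) × 1² / 16 = 0.5 × 1 / 16 = 0.03125 dB.
Output = -48 − 0.03125 = -48.03125 dB.

-48.03125 dB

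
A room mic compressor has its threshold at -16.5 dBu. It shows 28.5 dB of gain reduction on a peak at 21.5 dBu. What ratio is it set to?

4:1

Input overshoot = 21.5 − (-16.5) = 38 dB.
Output overshoot = 38 − 28.5 = 9.5 dB.
Ratio = input overshoot / output overshoot = 38 / 9.5 = 4.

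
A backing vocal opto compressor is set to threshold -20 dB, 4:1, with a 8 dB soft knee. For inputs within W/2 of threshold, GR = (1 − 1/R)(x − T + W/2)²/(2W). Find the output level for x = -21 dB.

x − T + W/2 = -21 − (-20) + 4 = 3.
GR = (1 − 1/4) × 3² / 16 = 0.75 × 9 / 16 = 0.421875 dB.
Output = -21 − 0.421875 = -21.421875 dB.

-21.421875 dB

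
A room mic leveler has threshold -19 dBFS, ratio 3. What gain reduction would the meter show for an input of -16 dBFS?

2 dB

-16 dBFS exceeds the threshold by 3 dB.
At 3:1, output sits 3/3 = 1 dB above threshold.
Gain reduction = 3 − 1 = 2 dB.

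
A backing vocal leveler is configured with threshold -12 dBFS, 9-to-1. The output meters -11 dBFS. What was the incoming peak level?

The compressed level sits -11 − (-12) = 1 dB over threshold.
Input overshoot = R × output overshoot = 9 dB → input = -12 + 9 = -3 dBFS.

-3 dBFS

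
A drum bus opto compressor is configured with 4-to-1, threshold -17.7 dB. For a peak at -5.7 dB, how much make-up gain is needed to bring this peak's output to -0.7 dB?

Overshoot 12 dB → 12/4 = 3 dB after compression, so the compressed level is -17.7 + 3 = -14.7 dB.
Make-up = target − compressed = -0.7 − (-14.7) = 14 dB.

14 dB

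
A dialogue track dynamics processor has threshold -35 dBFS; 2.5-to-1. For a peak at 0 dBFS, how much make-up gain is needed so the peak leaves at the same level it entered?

Without make-up, output = threshold + overshoot/2.5 = -35 + 14 = -21 dBFS.
Gap to target: 21 dB.

21 dB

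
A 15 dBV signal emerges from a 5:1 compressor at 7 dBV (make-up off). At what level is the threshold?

5 dBV

Let T be the threshold. Output overshoot = (input overshoot)/R, so 7 − T = (15 − T)/5.
5·(7 − T) = 15 − T → 4·T = 35 − 15 = 20.
T = 20/4 = 5 dBV.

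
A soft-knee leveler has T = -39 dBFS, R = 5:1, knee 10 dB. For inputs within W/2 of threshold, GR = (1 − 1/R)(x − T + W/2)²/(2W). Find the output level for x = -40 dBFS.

x − T + W/2 = -40 − (-39) + 5 = 4.
GR = (1 − 1/5) × 4² / 20 = 0.8 × 16 / 20 = 0.64 dB.
Output = -40 − 0.64 = -40.64 dBFS.

-40.64 dBFS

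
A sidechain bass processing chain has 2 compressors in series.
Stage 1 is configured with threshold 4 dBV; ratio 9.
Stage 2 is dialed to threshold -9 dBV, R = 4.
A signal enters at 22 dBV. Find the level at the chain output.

Stage 1: 18 dB above 4 dBV, reduced 9:1 to 2 dB above → 6 dBV.
Stage 2: overshoot 15 dB → 15/4 = 3.75 dB → -5.25 dBV.

-5.25 dBV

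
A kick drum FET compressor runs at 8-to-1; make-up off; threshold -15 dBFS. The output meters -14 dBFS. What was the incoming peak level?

Post-compression overshoot = -14 − (-15) = 1 dB.
Input overshoot = R × output overshoot = 8 dB → input = -15 + 8 = -7 dBFS.

-7 dBFS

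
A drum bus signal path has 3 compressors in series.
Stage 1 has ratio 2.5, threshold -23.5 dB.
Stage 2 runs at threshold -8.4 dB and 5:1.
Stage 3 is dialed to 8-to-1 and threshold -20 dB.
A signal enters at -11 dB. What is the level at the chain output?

-19.8125 dB

Stage 1: -11 dB is 12.5 dB over -23.5 dB; at 2.5:1 that becomes 5 dB over, giving -18.5 dB.
Stage 2: -18.5 dB ≤ -8.4 dB, so stage 2 doesn't engage; output -18.5 dB.
Stage 3: 1.5 dB above -20 dB, reduced 8:1 to 0.1875 dB above → -19.8125 dB.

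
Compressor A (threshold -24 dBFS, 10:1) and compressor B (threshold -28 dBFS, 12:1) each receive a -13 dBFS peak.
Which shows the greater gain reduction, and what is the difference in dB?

B, by 3.85 dB

A: overshoot 11 dB → output overshoot 1.1 dB → GR 9.9 dB.
B: overshoot 15 dB → output overshoot 1.25 dB → GR 13.75 dB.
B reduces 3.85 dB more.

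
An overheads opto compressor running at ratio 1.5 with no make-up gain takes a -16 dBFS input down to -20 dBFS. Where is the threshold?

Let T be the threshold. Output overshoot = (input overshoot)/R, so -20 − T = (-16 − T)/1.5.
1.5·(-20 − T) = -16 − T → 0.5·T = -30 − (-16) = -14.
T = -14/0.5 = -28 dBFS.

-28 dBFS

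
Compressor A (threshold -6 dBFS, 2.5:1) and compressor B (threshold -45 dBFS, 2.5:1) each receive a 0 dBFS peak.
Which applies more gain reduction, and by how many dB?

A: GR = 6 − 6/2.5 = 3.6 dB.
B: GR = 45 − 45/2.5 = 27 dB.
B reduces 23.4 dB more.

B, by 23.4 dB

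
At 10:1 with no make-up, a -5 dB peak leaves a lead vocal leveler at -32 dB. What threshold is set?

-35 dB

Gain reduction = -5 − (-32) = 27 dB; output overshoot = GR / (R − 1) = 27 / 9 = 3 dB.
Threshold = output − output overshoot = -32 − 3 = -35 dB.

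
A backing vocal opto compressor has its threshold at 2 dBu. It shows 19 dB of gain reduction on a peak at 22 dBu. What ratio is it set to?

Input overshoot = 22 − 2 = 20 dB.
Output overshoot = 20 − 19 = 1 dB.
Ratio = input overshoot / output overshoot = 20 / 1 = 20.

20:1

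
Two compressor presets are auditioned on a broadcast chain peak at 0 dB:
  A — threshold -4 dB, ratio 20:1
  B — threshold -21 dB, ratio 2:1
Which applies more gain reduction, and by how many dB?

A: overshoot 4 dB → output overshoot 0.2 dB → GR 3.8 dB.
B: overshoot 21 dB → output overshoot 10.5 dB → GR 10.5 dB.
B reduces 6.7 dB more.

B, by 6.7 dB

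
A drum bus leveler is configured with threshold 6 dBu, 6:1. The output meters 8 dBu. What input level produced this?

18 dBu

The compressed level sits 8 − 6 = 2 dB over threshold.
Input overshoot = R × output overshoot = 12 dB → input = 6 + 12 = 18 dBu.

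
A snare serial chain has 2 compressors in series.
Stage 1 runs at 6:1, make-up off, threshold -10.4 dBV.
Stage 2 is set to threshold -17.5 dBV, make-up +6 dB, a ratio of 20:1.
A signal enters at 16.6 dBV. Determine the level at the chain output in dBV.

-10.92 dBV

Stage 1: 27 dB above -10.4 dBV, reduced 6:1 to 4.5 dB above → -5.9 dBV.
Stage 2: overshoot 11.6 dB → 11.6/20 = 0.58 dB → -16.92 dBV; +6 dB make-up → -10.92 dBV.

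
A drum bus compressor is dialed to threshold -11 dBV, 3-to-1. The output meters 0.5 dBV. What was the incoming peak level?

Post-compression overshoot = 0.5 − (-11) = 11.5 dB.
Input overshoot = R × output overshoot = 34.5 dB → input = -11 + 34.5 = 23.5 dBV.

23.5 dBV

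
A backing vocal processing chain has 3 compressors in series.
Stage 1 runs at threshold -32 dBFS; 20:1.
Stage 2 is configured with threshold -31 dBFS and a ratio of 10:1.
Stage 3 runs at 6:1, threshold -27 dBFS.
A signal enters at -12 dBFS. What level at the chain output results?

-31 dBFS

Stage 1: 20 dB above -32 dBFS, reduced 20:1 to 1 dB above → -31 dBFS.
Stage 2: -31 dBFS ≤ -31 dBFS, so stage 2 doesn't engage; output -31 dBFS.
Stage 3: -31 dBFS ≤ -27 dBFS, so stage 3 doesn't engage; output -31 dBFS.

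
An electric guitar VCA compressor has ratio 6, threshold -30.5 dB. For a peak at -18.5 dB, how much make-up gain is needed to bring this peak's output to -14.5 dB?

14 dB

The peak compresses to -30.5 + 12/6 = -28.5 dB.
To reach -14.5 dB requires -14.5 − (-28.5) = 14 dB of make-up.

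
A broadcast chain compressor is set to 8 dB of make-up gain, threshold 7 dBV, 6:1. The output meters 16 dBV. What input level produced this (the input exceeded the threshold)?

Remove make-up: 16 − 8 = 8 dBV.
Post-compression overshoot = 8 − 7 = 1 dB.
Before 6:1 compression the overshoot was 1 × 6 = 6 dB, so input = 7 + 6 = 13 dBV.

13 dBV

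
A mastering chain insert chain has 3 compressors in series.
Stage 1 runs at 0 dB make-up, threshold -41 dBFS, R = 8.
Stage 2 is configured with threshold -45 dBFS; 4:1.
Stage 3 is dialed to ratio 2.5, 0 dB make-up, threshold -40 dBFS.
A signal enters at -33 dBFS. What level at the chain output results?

-43.75 dBFS

Stage 1: overshoot 8 dB → 8/8 = 1 dB → -40 dBFS.
Stage 2: -40 dBFS is 5 dB over -45 dBFS; at 4:1 that becomes 1.25 dB over, giving -43.75 dBFS.
Stage 3: below threshold (-43.75 ≤ -40); passes unchanged; output -43.75 dBFS.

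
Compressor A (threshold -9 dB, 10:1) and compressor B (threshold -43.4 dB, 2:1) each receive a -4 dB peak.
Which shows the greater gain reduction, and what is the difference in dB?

A: 5 dB over, compressed to 0.5 dB over, so 4.5 dB of GR.
B: 39.4 dB over, compressed to 19.7 dB over, so 19.7 dB of GR.
B reduces 15.2 dB more.

B, by 15.2 dB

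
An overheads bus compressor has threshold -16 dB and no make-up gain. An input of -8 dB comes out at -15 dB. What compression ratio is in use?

8:1

Input overshoot = -8 − (-16) = 8 dB; output overshoot = -15 − (-16) = 1 dB.
Ratio = 8 / 1 = 8.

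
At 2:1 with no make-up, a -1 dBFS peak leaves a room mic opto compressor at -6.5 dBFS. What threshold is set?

Let T be the threshold. Output overshoot = (input overshoot)/R, so -6.5 − T = (-1 − T)/2.
2·(-6.5 − T) = -1 − T → 1·T = -13 − (-1) = -12.
T = -12/1 = -12 dBFS.

-12 dBFS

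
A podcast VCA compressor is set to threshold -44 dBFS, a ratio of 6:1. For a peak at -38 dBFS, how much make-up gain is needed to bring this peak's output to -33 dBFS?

10 dB

Without make-up, output = threshold + overshoot/6 = -44 + 1 = -43 dBFS.
Gap to target: 10 dB.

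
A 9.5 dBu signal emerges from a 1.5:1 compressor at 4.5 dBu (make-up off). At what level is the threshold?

Gain reduction = 9.5 − 4.5 = 5 dB; output overshoot = GR / (R − 1) = 5 / 0.5 = 10 dB.
Threshold = output − output overshoot = 4.5 − 10 = -5.5 dBu.

-5.5 dBu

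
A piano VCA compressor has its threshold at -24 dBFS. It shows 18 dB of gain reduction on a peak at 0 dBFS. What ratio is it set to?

Input overshoot = 0 − (-24) = 24 dB.
Output overshoot = 24 − 18 = 6 dB.
Ratio = input overshoot / output overshoot = 24 / 6 = 4.

4:1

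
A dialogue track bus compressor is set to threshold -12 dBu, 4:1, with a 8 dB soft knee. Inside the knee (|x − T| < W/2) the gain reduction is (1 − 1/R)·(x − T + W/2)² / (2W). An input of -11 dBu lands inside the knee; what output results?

-12.171875 dBu

x − T + W/2 = -11 − (-12) + 4 = 5.
GR = (1 − 1/4) × 5² / 16 = 0.75 × 25 / 16 = 1.171875 dB.
Output = -11 − 1.171875 = -12.171875 dBu.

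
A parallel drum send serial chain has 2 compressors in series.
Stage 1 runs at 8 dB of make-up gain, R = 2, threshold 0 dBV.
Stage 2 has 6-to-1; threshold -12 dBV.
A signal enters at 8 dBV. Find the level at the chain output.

-8 dBV

Stage 1: 8 dBV is 8 dB over 0 dBV; at 2:1 that becomes 4 dB over, giving 4 dBV; +8 dB make-up → 12 dBV.
Stage 2: 12 dBV is 24 dB over -12 dBV; at 6:1 that becomes 4 dB over, giving -8 dBV.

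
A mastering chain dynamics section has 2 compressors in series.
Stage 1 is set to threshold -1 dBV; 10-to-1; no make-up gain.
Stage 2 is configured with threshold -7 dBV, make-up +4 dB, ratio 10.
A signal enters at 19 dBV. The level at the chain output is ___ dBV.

-2.2 dBV

Stage 1: overshoot 20 dB → 20/10 = 2 dB → 1 dBV.
Stage 2: 1 dBV is 8 dB over -7 dBV; at 10:1 that becomes 0.8 dB over, giving -6.2 dBV; +4 dB make-up → -2.2 dBV.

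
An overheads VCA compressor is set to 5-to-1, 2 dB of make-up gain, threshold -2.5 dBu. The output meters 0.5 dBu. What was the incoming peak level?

2.5 dBu

Stripping the +2 dB make-up gives -1.5 dBu at the gain stage.
The compressed level sits -1.5 − (-2.5) = 1 dB over threshold.
Before 5:1 compression the overshoot was 1 × 5 = 5 dB, so input = -2.5 + 5 = 2.5 dBu.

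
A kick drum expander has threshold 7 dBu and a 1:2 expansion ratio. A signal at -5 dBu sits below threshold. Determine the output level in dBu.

The input is 12 dB below the 7 dBu threshold.
A 1:2 expander multiplies undershoot by 2: 12 × 2 = 24 dB below threshold.
Output = 7 − 24 = -17 dBu.

-17 dBu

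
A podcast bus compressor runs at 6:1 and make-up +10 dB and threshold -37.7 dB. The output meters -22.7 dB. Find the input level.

Stripping the +10 dB make-up gives -32.7 dB at the gain stage.
That's 5 dB above the -37.7 dB threshold.
Input overshoot = R × output overshoot = 30 dB → input = -37.7 + 30 = -7.7 dB.

-7.7 dB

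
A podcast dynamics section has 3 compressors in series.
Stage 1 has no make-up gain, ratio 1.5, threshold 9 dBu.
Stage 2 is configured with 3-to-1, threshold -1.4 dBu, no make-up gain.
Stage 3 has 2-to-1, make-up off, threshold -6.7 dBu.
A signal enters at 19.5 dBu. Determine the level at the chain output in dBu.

Stage 1: 19.5 dBu is 10.5 dB over 9 dBu; at 1.5:1 that becomes 7 dB over, giving 16 dBu.
Stage 2: overshoot 17.4 dB → 17.4/3 = 5.8 dB → 4.4 dBu.
Stage 3: overshoot 11.1 dB → 11.1/2 = 5.55 dB → -1.15 dBu.

-1.15 dBu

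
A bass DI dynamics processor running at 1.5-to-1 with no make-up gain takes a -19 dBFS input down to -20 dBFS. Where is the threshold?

Let T be the threshold. Output overshoot = (input overshoot)/R, so -20 − T = (-19 − T)/1.5.
1.5·(-20 − T) = -19 − T → 0.5·T = -30 − (-19) = -11.
T = -11/0.5 = -22 dBFS.

-22 dBFS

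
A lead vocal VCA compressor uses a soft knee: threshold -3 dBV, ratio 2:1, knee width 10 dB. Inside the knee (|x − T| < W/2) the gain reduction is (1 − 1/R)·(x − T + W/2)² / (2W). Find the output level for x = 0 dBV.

-1.6 dBV

x − T + W/2 = 0 − (-3) + 5 = 8.
GR = (1 − 1/2) × 8² / 20 = 0.5 × 64 / 20 = 1.6 dB.
Output = 0 − 1.6 = -1.6 dBV.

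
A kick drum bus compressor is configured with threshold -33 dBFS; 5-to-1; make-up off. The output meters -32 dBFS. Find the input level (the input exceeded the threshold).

-28 dBFS

Post-compression overshoot = -32 − (-33) = 1 dB.
Undo the ratio: input overshoot = 1 × 5 = 5 dB, giving input = -28 dBFS.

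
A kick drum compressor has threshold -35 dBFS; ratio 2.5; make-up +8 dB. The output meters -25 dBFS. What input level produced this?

Before make-up, the level was -25 − 8 = -33 dBFS.
The compressed level sits -33 − (-35) = 2 dB over threshold.
Before 2.5:1 compression the overshoot was 2 × 2.5 = 5 dB, so input = -35 + 5 = -30 dBFS.

-30 dBFS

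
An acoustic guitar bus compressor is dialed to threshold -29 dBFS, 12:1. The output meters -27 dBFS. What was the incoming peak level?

That's 2 dB above the -29 dBFS threshold.
Before 12:1 compression the overshoot was 2 × 12 = 24 dB, so input = -29 + 24 = -5 dBFS.

-5 dBFS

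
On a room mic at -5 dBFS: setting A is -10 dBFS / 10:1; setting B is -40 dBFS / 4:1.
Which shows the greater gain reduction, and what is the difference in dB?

A: GR = 5 − 5/10 = 4.5 dB.
B: GR = 35 − 35/4 = 26.25 dB.
B applies 21.75 dB more gain reduction.

B, by 21.75 dB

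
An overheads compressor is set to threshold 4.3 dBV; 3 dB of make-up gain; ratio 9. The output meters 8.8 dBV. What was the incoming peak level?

Stripping the +3 dB make-up gives 5.8 dBV at the gain stage.
Post-compression overshoot = 5.8 − 4.3 = 1.5 dB.
Before 9:1 compression the overshoot was 1.5 × 9 = 13.5 dB, so input = 4.3 + 13.5 = 17.8 dBV.

17.8 dBV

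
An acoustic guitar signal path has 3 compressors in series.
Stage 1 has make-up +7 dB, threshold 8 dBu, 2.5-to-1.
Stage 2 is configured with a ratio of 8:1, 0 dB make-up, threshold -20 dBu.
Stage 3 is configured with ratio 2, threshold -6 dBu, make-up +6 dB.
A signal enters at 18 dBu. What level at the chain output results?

-9.125 dBu

Stage 1: 18 dBu is 10 dB over 8 dBu; at 2.5:1 that becomes 4 dB over, giving 12 dBu; +7 dB make-up → 19 dBu.
Stage 2: overshoot 39 dB → 39/8 = 4.875 dB → -15.125 dBu.
Stage 3: -15.125 dBu is at or below the -6 dBu threshold — no compression; make-up brings it to -9.125 dBu.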